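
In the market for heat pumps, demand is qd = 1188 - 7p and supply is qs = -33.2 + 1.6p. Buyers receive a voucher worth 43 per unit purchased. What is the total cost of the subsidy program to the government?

Government cost = 10750

Pre-subsidy: 1188 - 7p = -33.2 + 1.6p gives p* = 142, q* = 194.
With the rebate, buyers effectively pay pb = ps − 43, where ps is the price sellers receive.
Demand in terms of ps becomes qd = 1188 − 7(ps − 43) = 1489 - 7ps. Setting this equal to supply: 1489 - 7ps = -33.2 + 1.6ps, so ps = 177.
Buyers pay pb = 177 − 43 = 134; q' = -33.2 + 1.6·177 = 250.
Government outlay = subsidy × quantity = 43 × 250 = 10750.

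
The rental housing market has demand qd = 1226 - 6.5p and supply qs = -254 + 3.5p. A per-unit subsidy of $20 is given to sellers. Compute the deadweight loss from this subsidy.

Pre-subsidy: 1226 - 6.5p = -254 + 3.5p gives p* = 148, q* = 264.
With the subsidy, sellers receive ps = pb + 20 for each unit, where pb is the price buyers pay.
Supply in terms of pb becomes qs = -254 + 3.5(pb + 20) = -184 + 3.5pb. Setting this equal to demand: 1226 - 6.5pb = -184 + 3.5pb, so pb = 141.
Sellers receive ps = 141 + 20 = 161; q' = 1226 − 6.5·141 = 309.5.
The subsidy expands output by 309.5 − 264 = 45.5 past the efficient level; on those units the gap between marginal cost and willingness to pay runs from 0 up to 20.
DWL = ½ × 20 × 45.5 = 455.

Deadweight loss = $455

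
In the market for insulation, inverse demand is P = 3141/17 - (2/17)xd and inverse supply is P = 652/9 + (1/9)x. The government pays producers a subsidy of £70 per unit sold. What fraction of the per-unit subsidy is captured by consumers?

Pre-subsidy: 3141/17 - (2/17)x = 652/9 + (1/9)x gives x* = 491 and P* = 127.
With the subsidy, sellers receive Ps = Pb + 70 for each unit, where Pb is the price buyers pay.
On the curves, Pb = 3141/17 - (2/17)x and Ps = 652/9 + (1/9)x; the wedge Ps − Pb = 70 gives 652/9 + (1/9)x − (3141/17 - (2/17)x) = 70, so x' = 797.
Then Pb = 3141/17 − (2/17)·797 = 91 and Ps = 652/9 + (1/9)·797 = 161.
Buyers' price falls by P* − Pb = 127 − 91 = 36; sellers' price rises by Ps − P* = 161 − 127 = 34.
So consumers capture 36/70 = 18/35 of each unit of subsidy.

Consumer share = 18/35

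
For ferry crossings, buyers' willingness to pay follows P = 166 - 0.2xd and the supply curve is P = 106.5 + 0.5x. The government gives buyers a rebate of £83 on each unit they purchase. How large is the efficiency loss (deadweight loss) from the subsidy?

Pre-subsidy: 166 - 0.2x = 106.5 + 0.5x gives x* = 85 and P* = 149.
With the rebate, buyers effectively pay Pb = Ps − 83, where Ps is the price sellers receive.
On the curves, Pb = 166 - 0.2x and Ps = 106.5 + 0.5x; the wedge Ps − Pb = 83 gives 106.5 + 0.5x − (166 - 0.2x) = 83, so x' = 1425/7.
Then Pb = 166 − 0.2·(1425/7) = 877/7 and Ps = 106.5 + 0.5·(1425/7) = 1458/7.
The subsidy expands output by 1425/7 − 85 = 830/7 past the efficient level; on those units the gap between marginal cost and willingness to pay runs from 0 up to 83.
DWL = ½ × 83 × 830/7 = 34445/7.

Deadweight loss = 34445/7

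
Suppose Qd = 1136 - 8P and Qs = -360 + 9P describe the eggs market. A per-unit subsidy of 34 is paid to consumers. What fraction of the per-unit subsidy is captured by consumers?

Pre-subsidy: 1136 - 8P = -360 + 9P gives P* = 88, Q* = 432.
With the rebate, buyers effectively pay Pb = Ps − 34, where Ps is the price sellers receive.
Demand in terms of Ps becomes Qd = 1136 − 8(Ps − 34) = 1408 - 8Ps. Setting this equal to supply: 1408 - 8Ps = -360 + 9Ps, so Ps = 104.
Buyers pay Pb = 104 − 34 = 70; Q' = -360 + 9·104 = 576.
Buyers' price falls by P* − Pb = 88 − 70 = 18; sellers' price rises by Ps − P* = 104 − 88 = 16.
So consumers capture 18/34 = 9/17 of each unit of subsidy.

Consumer share = 9/17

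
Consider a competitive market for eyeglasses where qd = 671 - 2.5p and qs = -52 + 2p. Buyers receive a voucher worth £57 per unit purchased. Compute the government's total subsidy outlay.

Pre-subsidy: 671 - 2.5p = -52 + 2p gives p* = 482/3, q* = 808/3.
With the rebate, buyers effectively pay pb = ps − 57, where ps is the price sellers receive.
Demand in terms of ps becomes qd = 671 − 2.5(ps − 57) = 813.5 - 2.5ps. Setting this equal to supply: 813.5 - 2.5ps = -52 + 2ps, so ps = 577/3.
Buyers pay pb = 577/3 − 57 = 406/3; q' = -52 + 2·(577/3) = 998/3.
Government outlay = subsidy × quantity = 57 × 998/3 = 18962.

Government cost = £18962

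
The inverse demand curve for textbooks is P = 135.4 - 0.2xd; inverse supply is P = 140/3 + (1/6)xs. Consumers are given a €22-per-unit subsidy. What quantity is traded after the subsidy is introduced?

x' = 302

Pre-subsidy: 135.4 - 0.2x = 140/3 + (1/6)x gives x* = 242 and P* = 87.
With the rebate, buyers effectively pay Pb = Ps − 22, where Ps is the price sellers receive.
On the curves, Pb = 135.4 - 0.2x and Ps = 140/3 + (1/6)x; the wedge Ps − Pb = 22 gives 140/3 + (1/6)x − (135.4 - 0.2x) = 22, so x' = 302.
Then Pb = 135.4 − 0.2·302 = 75 and Ps = 140/3 + (1/6)·302 = 97.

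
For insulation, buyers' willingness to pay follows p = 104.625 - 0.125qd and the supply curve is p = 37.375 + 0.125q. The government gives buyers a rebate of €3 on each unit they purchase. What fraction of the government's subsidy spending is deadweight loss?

Pre-subsidy: 104.625 - 0.125q = 37.375 + 0.125q gives q* = 269 and p* = 71.
With the rebate, buyers effectively pay pb = ps − 3, where ps is the price sellers receive.
On the curves, pb = 104.625 - 0.125q and ps = 37.375 + 0.125q; the wedge ps − pb = 3 gives 37.375 + 0.125q − (104.625 - 0.125q) = 3, so q' = 281.
Then pb = 104.625 − 0.125·281 = 69.5 and ps = 37.375 + 0.125·281 = 72.5.
ΔCS = ½(269 + 281)(71 − 69.5) = 412.5; ΔPS = ½(269 + 281)(72.5 − 71) = 412.5.
Government spending = 3 × 281 = 843.
DWL = ½ × 3 × (281 − 269) = 18; fraction = 18 / 843 = 6/281.

DWL / government spending = 6/281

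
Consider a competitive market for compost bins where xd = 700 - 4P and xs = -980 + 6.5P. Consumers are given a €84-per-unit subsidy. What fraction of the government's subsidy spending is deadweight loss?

DWL / government spending = 26/67

Pre-subsidy: 700 - 4P = -980 + 6.5P gives P* = 160, x* = 60.
With the rebate, buyers effectively pay Pb = Ps − 84, where Ps is the price sellers receive.
Demand in terms of Ps becomes xd = 700 − 4(Ps − 84) = 1036 - 4Ps. Setting this equal to supply: 1036 - 4Ps = -980 + 6.5Ps, so Ps = 192.
Buyers pay Pb = 192 − 84 = 108; x' = -980 + 6.5·192 = 268.
ΔCS = ½(60 + 268)(160 − 108) = 8528; ΔPS = ½(60 + 268)(192 − 160) = 5248.
Government spending = 84 × 268 = 22512.
DWL = ½ × 84 × (268 − 60) = 8736; fraction = 8736 / 22512 = 26/67.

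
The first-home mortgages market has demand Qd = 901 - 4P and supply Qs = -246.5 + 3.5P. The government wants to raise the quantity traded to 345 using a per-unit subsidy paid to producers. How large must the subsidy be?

At Q = 345, invert demand for the buyer price: Pb = (901 − 345)/4 = 139; invert supply for the seller price: Ps = (345 − (-246.5))/3.5 = 169.
The subsidy must fill the gap: s = Ps − Pb = 169 − 139 = 30.

Required subsidy s = 30 per unit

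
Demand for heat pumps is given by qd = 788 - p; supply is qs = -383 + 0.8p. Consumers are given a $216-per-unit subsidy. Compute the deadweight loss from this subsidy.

Pre-subsidy: 788 - p = -383 + 0.8p gives p* = 5855/9, q* = 1237/9.
With the rebate, buyers effectively pay pb = ps − 216, where ps is the price sellers receive.
Demand in terms of ps becomes qd = 788 − 1(ps − 216) = 1004 - ps. Setting this equal to supply: 1004 - ps = -383 + 0.8ps, so ps = 6935/9.
Buyers pay pb = 6935/9 − 216 = 4991/9; q' = -383 + 0.8·(6935/9) = 2101/9.
The subsidy expands output by 2101/9 − 1237/9 = 96 past the efficient level; on those units the gap between marginal cost and willingness to pay runs from 0 up to 216.
DWL = ½ × 216 × 96 = 10368.

Deadweight loss = $10368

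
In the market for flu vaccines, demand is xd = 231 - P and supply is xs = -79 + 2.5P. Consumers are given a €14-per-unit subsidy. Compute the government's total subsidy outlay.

Pre-subsidy: 231 - P = -79 + 2.5P gives P* = 620/7, x* = 997/7.
With the rebate, buyers effectively pay Pb = Ps − 14, where Ps is the price sellers receive.
Demand in terms of Ps becomes xd = 231 − 1(Ps − 14) = 245 - Ps. Setting this equal to supply: 245 - Ps = -79 + 2.5Ps, so Ps = 648/7.
Buyers pay Pb = 648/7 − 14 = 550/7; x' = -79 + 2.5·(648/7) = 1067/7.
Government outlay = subsidy × quantity = 14 × 1067/7 = 2134.

Government cost = €2134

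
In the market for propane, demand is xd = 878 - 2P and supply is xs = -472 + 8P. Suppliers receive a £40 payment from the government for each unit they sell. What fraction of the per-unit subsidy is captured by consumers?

Pre-subsidy: 878 - 2P = -472 + 8P gives P* = 135, x* = 608.
With the subsidy, sellers receive Ps = Pb + 40 for each unit, where Pb is the price buyers pay.
Supply in terms of Pb becomes xs = -472 + 8(Pb + 40) = -152 + 8Pb. Setting this equal to demand: 878 - 2Pb = -152 + 8Pb, so Pb = 103.
Sellers receive Ps = 103 + 40 = 143; x' = 878 − 2·103 = 672.
Buyers' price falls by P* − Pb = 135 − 103 = 32; sellers' price rises by Ps − P* = 143 − 135 = 8.
So consumers capture 32/40 = 0.8 of each unit of subsidy.

Consumer share = 0.8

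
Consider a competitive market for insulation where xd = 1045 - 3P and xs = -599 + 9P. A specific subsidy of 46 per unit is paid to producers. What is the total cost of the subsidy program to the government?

Government cost = 33925

Pre-subsidy: 1045 - 3P = -599 + 9P gives P* = 137, x* = 634.
With the subsidy, sellers receive Ps = Pb + 46 for each unit, where Pb is the price buyers pay.
Supply in terms of Pb becomes xs = -599 + 9(Pb + 46) = -185 + 9Pb. Setting this equal to demand: 1045 - 3Pb = -185 + 9Pb, so Pb = 102.5.
Sellers receive Ps = 102.5 + 46 = 148.5; x' = 1045 − 3·102.5 = 737.5.
Government outlay = subsidy × quantity = 46 × 737.5 = 33925.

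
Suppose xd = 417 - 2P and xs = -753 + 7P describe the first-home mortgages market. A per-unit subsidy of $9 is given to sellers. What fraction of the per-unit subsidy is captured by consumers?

Consumer share = 7/9

Pre-subsidy: 417 - 2P = -753 + 7P gives P* = 130, x* = 157.
With the subsidy, sellers receive Ps = Pb + 9 for each unit, where Pb is the price buyers pay.
Supply in terms of Pb becomes xs = -753 + 7(Pb + 9) = -690 + 7Pb. Setting this equal to demand: 417 - 2Pb = -690 + 7Pb, so Pb = 123.
Sellers receive Ps = 123 + 9 = 132; x' = 417 − 2·123 = 171.
Buyers' price falls by P* − Pb = 130 − 123 = 7; sellers' price rises by Ps − P* = 132 − 130 = 2.
So consumers capture 7/9 = 7/9 of each unit of subsidy.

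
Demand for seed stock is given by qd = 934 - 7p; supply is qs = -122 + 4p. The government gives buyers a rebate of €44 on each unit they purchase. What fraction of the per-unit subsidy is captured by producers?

Producer share = 7/11

Pre-subsidy: 934 - 7p = -122 + 4p gives p* = 96, q* = 262.
With the rebate, buyers effectively pay pb = ps − 44, where ps is the price sellers receive.
Demand in terms of ps becomes qd = 934 − 7(ps − 44) = 1242 - 7ps. Setting this equal to supply: 1242 - 7ps = -122 + 4ps, so ps = 124.
Buyers pay pb = 124 − 44 = 80; q' = -122 + 4·124 = 374.
Buyers' price falls by p* − pb = 96 − 80 = 16; sellers' price rises by ps − p* = 124 − 96 = 28.
So producers capture 28/44 = 7/11 of each unit of subsidy.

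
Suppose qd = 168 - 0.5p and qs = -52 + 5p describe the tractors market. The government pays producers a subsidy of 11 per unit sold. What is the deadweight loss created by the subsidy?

Deadweight loss = 27.5

Pre-subsidy: 168 - 0.5p = -52 + 5p gives p* = 40, q* = 148.
With the subsidy, sellers receive ps = pb + 11 for each unit, where pb is the price buyers pay.
Supply in terms of pb becomes qs = -52 + 5(pb + 11) = 3 + 5pb. Setting this equal to demand: 168 - 0.5pb = 3 + 5pb, so pb = 30.
Sellers receive ps = 30 + 11 = 41; q' = 168 − 0.5·30 = 153.
The subsidy expands output by 153 − 148 = 5 past the efficient level; on those units the gap between marginal cost and willingness to pay runs from 0 up to 11.
DWL = ½ × 11 × 5 = 27.5.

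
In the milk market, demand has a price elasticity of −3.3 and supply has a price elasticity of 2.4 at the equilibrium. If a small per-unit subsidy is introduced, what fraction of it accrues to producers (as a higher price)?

Producer share = 11/19

For a small subsidy around the equilibrium, the benefit split depends on the relative slopes, which at a point are proportional to the elasticities.
Buyer share = εs/(εs + |εd|) = 2.4/(2.4 + 3.3) = 8/19; seller share = |εd|/(εs + |εd|) = 11/19.
So producers capture 11/19 of the subsidy.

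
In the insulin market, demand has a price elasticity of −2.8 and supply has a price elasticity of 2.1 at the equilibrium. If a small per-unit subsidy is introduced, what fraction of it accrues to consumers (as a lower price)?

Consumer share = 3/7

For a small subsidy around the equilibrium, the benefit split depends on the relative slopes, which at a point are proportional to the elasticities.
Buyer share = εs/(εs + |εd|) = 2.1/(2.1 + 2.8) = 3/7; seller share = |εd|/(εs + |εd|) = 4/7.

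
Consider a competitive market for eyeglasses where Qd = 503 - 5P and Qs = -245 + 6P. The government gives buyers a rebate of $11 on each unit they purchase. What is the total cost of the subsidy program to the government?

Government cost = $2123

Pre-subsidy: 503 - 5P = -245 + 6P gives P* = 68, Q* = 163.
With the rebate, buyers effectively pay Pb = Ps − 11, where Ps is the price sellers receive.
Demand in terms of Ps becomes Qd = 503 − 5(Ps − 11) = 558 - 5Ps. Setting this equal to supply: 558 - 5Ps = -245 + 6Ps, so Ps = 73.
Buyers pay Pb = 73 − 11 = 62; Q' = -245 + 6·73 = 193.
Government outlay = subsidy × quantity = 11 × 193 = 2123.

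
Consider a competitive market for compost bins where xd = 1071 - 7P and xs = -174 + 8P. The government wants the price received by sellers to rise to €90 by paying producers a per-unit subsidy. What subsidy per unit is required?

At a seller price of 90, quantity supplied is -174 + 8·90 = 546.
Buyers absorb 546 only when they pay Pb with 1071 − 7·Pb = 546, i.e. Pb = 75.
s = Ps − Pb = 90 − 75 = 15.

Required subsidy s = €15 per unit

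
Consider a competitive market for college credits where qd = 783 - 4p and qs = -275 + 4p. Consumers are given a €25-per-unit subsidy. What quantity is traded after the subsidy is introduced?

q' = 304

Pre-subsidy: 783 - 4p = -275 + 4p gives p* = 132.25, q* = 254.
With the rebate, buyers effectively pay pb = ps − 25, where ps is the price sellers receive.
Demand in terms of ps becomes qd = 783 − 4(ps − 25) = 883 - 4ps. Setting this equal to supply: 883 - 4ps = -275 + 4ps, so ps = 144.75.
Buyers pay pb = 144.75 − 25 = 119.75; q' = -275 + 4·144.75 = 304.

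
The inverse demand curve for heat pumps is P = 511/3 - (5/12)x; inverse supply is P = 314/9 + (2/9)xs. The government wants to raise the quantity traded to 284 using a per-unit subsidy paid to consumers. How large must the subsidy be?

At x = 284, from the demand curve buyers pay Pb = 511/3 − (5/12)·284 = 52; from the supply curve sellers need Ps = 314/9 + (2/9)·284 = 98.
The subsidy must fill the gap: s = Ps − Pb = 98 − 52 = 46.

Required subsidy s = 46 per unit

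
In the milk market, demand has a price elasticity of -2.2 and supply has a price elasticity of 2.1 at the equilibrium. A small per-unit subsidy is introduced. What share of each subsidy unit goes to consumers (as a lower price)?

Consumer share = 21/43

For a small subsidy around the equilibrium, the benefit split depends on the relative slopes, which at a point are proportional to the elasticities.
Buyer share = εs/(εs + |εd|) = 2.1/(2.1 + 2.2) = 21/43; seller share = |εd|/(εs + |εd|) = 22/43.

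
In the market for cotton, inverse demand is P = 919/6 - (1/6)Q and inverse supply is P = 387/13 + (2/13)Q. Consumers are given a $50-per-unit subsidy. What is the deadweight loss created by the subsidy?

Deadweight loss = $3900

Pre-subsidy: 919/6 - (1/6)Q = 387/13 + (2/13)Q gives Q* = 385 and P* = 89.
With the rebate, buyers effectively pay Pb = Ps − 50, where Ps is the price sellers receive.
On the curves, Pb = 919/6 - (1/6)Q and Ps = 387/13 + (2/13)Q; the wedge Ps − Pb = 50 gives 387/13 + (2/13)Q − (919/6 - (1/6)Q) = 50, so Q' = 541.
Then Pb = 919/6 − (1/6)·541 = 63 and Ps = 387/13 + (2/13)·541 = 113.
The subsidy expands output by 541 − 385 = 156 past the efficient level; on those units the gap between marginal cost and willingness to pay runs from 0 up to 50.
DWL = ½ × 50 × 156 = 3900.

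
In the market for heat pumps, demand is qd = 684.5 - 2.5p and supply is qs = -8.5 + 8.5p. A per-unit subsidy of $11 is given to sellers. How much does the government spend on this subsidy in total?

Government cost = $6030.75

Pre-subsidy: 684.5 - 2.5p = -8.5 + 8.5p gives p* = 63, q* = 527.
With the subsidy, sellers receive ps = pb + 11 for each unit, where pb is the price buyers pay.
Supply in terms of pb becomes qs = -8.5 + 8.5(pb + 11) = 85 + 8.5pb. Setting this equal to demand: 684.5 - 2.5pb = 85 + 8.5pb, so pb = 54.5.
Sellers receive ps = 54.5 + 11 = 65.5; q' = 684.5 − 2.5·54.5 = 548.25.
Government outlay = subsidy × quantity = 11 × 548.25 = 6030.75.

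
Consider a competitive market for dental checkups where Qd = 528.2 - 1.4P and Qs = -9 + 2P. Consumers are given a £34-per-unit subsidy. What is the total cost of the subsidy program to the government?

Pre-subsidy: 528.2 - 1.4P = -9 + 2P gives P* = 158, Q* = 307.
With the rebate, buyers effectively pay Pb = Ps − 34, where Ps is the price sellers receive.
Demand in terms of Ps becomes Qd = 528.2 − 1.4(Ps − 34) = 575.8 - 1.4Ps. Setting this equal to supply: 575.8 - 1.4Ps = -9 + 2Ps, so Ps = 172.
Buyers pay Pb = 172 − 34 = 138; Q' = -9 + 2·172 = 335.
Government outlay = subsidy × quantity = 34 × 335 = 11390.

Government cost = £11390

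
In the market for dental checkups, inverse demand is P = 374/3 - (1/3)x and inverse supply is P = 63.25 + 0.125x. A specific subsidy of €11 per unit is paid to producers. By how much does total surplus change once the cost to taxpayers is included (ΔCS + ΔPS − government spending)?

Pre-subsidy: 374/3 - (1/3)x = 63.25 + 0.125x gives x* = 134 and P* = 80.
With the subsidy, sellers receive Ps = Pb + 11 for each unit, where Pb is the price buyers pay.
On the curves, Pb = 374/3 - (1/3)x and Ps = 63.25 + 0.125x; the wedge Ps − Pb = 11 gives 63.25 + 0.125x − (374/3 - (1/3)x) = 11, so x' = 158.
Then Pb = 374/3 − (1/3)·158 = 72 and Ps = 63.25 + 0.125·158 = 83.
ΔCS = ½(134 + 158)(80 − 72) = 1168; ΔPS = ½(134 + 158)(83 − 80) = 438.
Government spending = 11 × 158 = 1738.
Net change = 1168 + 438 − 1738 = -132. The loss equals the DWL triangle ½·11·24.

Net change in total surplus = -€132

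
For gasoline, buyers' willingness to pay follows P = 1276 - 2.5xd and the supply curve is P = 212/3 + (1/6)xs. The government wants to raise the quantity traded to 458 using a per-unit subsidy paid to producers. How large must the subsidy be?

Required subsidy s = 16 per unit

At x = 458, from the demand curve buyers pay Pb = 1276 − 2.5·458 = 131; from the supply curve sellers need Ps = 212/3 + (1/6)·458 = 147.
The subsidy must fill the gap: s = Ps − Pb = 147 − 131 = 16.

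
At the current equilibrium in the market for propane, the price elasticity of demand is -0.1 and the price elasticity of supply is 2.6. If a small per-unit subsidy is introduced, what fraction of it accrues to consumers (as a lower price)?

Consumer share = 26/27

For a small subsidy around the equilibrium, the benefit split depends on the relative slopes, which at a point are proportional to the elasticities.
Buyer share = εs/(εs + |εd|) = 2.6/(2.6 + 0.1) = 26/27; seller share = |εd|/(εs + |εd|) = 1/27.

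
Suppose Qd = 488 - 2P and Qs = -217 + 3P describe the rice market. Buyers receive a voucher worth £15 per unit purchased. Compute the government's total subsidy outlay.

Pre-subsidy: 488 - 2P = -217 + 3P gives P* = 141, Q* = 206.
With the rebate, buyers effectively pay Pb = Ps − 15, where Ps is the price sellers receive.
Demand in terms of Ps becomes Qd = 488 − 2(Ps − 15) = 518 - 2Ps. Setting this equal to supply: 518 - 2Ps = -217 + 3Ps, so Ps = 147.
Buyers pay Pb = 147 − 15 = 132; Q' = -217 + 3·147 = 224.
Government outlay = subsidy × quantity = 15 × 224 = 3360.

Government cost = £3360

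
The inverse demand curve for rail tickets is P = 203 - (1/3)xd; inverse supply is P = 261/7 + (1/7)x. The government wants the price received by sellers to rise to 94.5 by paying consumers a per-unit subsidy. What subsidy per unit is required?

Required subsidy s = 25 per unit

At a seller price of 94.5, quantity supplied is -261 + 7·94.5 = 400.5.
Buyers absorb 400.5 only when they pay Pb = 203 − (1/3)·400.5 = 69.5.
s = Ps − Pb = 94.5 − 69.5 = 25.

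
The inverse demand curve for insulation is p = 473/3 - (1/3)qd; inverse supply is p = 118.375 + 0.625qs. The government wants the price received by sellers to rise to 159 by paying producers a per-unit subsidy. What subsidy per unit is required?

Required subsidy s = 23 per unit

At a seller price of 159, quantity supplied is -189.4 + 1.6·159 = 65.
Buyers absorb 65 only when they pay pb = 473/3 − (1/3)·65 = 136.
s = ps − pb = 159 − 136 = 23.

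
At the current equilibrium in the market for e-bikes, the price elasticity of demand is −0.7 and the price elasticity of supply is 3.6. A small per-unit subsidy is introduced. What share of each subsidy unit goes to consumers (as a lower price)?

For a small subsidy around the equilibrium, the benefit split depends on the relative slopes, which at a point are proportional to the elasticities.
Buyer share = εs/(εs + |εd|) = 3.6/(3.6 + 0.7) = 36/43; seller share = |εd|/(εs + |εd|) = 7/43.

Consumer share = 36/43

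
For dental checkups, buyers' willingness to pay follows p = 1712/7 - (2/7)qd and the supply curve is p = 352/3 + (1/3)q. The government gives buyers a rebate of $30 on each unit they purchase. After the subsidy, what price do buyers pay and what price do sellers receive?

Pre-subsidy: 1712/7 - (2/7)q = 352/3 + (1/3)q gives q* = 2672/13 and p* = 2416/13.
With the rebate, buyers effectively pay pb = ps − 30, where ps is the price sellers receive.
On the curves, pb = 1712/7 - (2/7)q and ps = 352/3 + (1/3)q; the wedge ps − pb = 30 gives 352/3 + (1/3)q − (1712/7 - (2/7)q) = 30, so q' = 254.
Then pb = 1712/7 − (2/7)·254 = 172 and ps = 352/3 + (1/3)·254 = 202.

Buyers pay $172; sellers receive $202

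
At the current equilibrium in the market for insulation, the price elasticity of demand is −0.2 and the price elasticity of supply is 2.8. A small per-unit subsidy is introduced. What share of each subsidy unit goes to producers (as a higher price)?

Producer share = 1/15

For a small subsidy around the equilibrium, the benefit split depends on the relative slopes, which at a point are proportional to the elasticities.
Buyer share = εs/(εs + |εd|) = 2.8/(2.8 + 0.2) = 14/15; seller share = |εd|/(εs + |εd|) = 1/15.
So producers capture 1/15 of the subsidy.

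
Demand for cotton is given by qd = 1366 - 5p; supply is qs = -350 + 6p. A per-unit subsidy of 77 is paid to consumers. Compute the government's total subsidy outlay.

Pre-subsidy: 1366 - 5p = -350 + 6p gives p* = 156, q* = 586.
With the rebate, buyers effectively pay pb = ps − 77, where ps is the price sellers receive.
Demand in terms of ps becomes qd = 1366 − 5(ps − 77) = 1751 - 5ps. Setting this equal to supply: 1751 - 5ps = -350 + 6ps, so ps = 191.
Buyers pay pb = 191 − 77 = 114; q' = -350 + 6·191 = 796.
Government outlay = subsidy × quantity = 77 × 796 = 61292.

Government cost = 61292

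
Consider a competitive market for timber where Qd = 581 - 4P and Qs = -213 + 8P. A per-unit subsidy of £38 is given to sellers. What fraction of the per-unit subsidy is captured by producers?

Pre-subsidy: 581 - 4P = -213 + 8P gives P* = 397/6, Q* = 949/3.
With the subsidy, sellers receive Ps = Pb + 38 for each unit, where Pb is the price buyers pay.
Supply in terms of Pb becomes Qs = -213 + 8(Pb + 38) = 91 + 8Pb. Setting this equal to demand: 581 - 4Pb = 91 + 8Pb, so Pb = 245/6.
Sellers receive Ps = 245/6 + 38 = 473/6; Q' = 581 − 4·(245/6) = 1253/3.
Buyers' price falls by P* − Pb = 397/6 − 245/6 = 76/3; sellers' price rises by Ps − P* = 473/6 − 397/6 = 38/3.
So producers capture (38/3)/38 = 1/3 of each unit of subsidy.

Producer share = 1/3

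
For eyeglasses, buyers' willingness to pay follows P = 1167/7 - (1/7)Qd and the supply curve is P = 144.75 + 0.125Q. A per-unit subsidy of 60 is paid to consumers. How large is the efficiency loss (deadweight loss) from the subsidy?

Deadweight loss = 6720

Pre-subsidy: 1167/7 - (1/7)Q = 144.75 + 0.125Q gives Q* = 82 and P* = 155.
With the rebate, buyers effectively pay Pb = Ps − 60, where Ps is the price sellers receive.
On the curves, Pb = 1167/7 - (1/7)Q and Ps = 144.75 + 0.125Q; the wedge Ps − Pb = 60 gives 144.75 + 0.125Q − (1167/7 - (1/7)Q) = 60, so Q' = 306.
Then Pb = 1167/7 − (1/7)·306 = 123 and Ps = 144.75 + 0.125·306 = 183.
The subsidy expands output by 306 − 82 = 224 past the efficient level; on those units the gap between marginal cost and willingness to pay runs from 0 up to 60.
DWL = ½ × 60 × 224 = 6720.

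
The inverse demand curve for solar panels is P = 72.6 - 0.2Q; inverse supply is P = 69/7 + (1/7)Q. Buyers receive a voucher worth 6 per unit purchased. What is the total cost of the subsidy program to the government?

Pre-subsidy: 72.6 - 0.2Q = 69/7 + (1/7)Q gives Q* = 183 and P* = 36.
With the rebate, buyers effectively pay Pb = Ps − 6, where Ps is the price sellers receive.
On the curves, Pb = 72.6 - 0.2Q and Ps = 69/7 + (1/7)Q; the wedge Ps − Pb = 6 gives 69/7 + (1/7)Q − (72.6 - 0.2Q) = 6, so Q' = 200.5.
Then Pb = 72.6 − 0.2·200.5 = 32.5 and Ps = 69/7 + (1/7)·200.5 = 38.5.
Government outlay = subsidy × quantity = 6 × 200.5 = 1203.

Government cost = 1203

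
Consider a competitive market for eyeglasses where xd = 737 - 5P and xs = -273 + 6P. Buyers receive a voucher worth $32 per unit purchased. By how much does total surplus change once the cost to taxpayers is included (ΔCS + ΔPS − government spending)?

Net change in total surplus = -15360/11

Pre-subsidy: 737 - 5P = -273 + 6P gives P* = 1010/11, x* = 3057/11.
With the rebate, buyers effectively pay Pb = Ps − 32, where Ps is the price sellers receive.
Demand in terms of Ps becomes xd = 737 − 5(Ps − 32) = 897 - 5Ps. Setting this equal to supply: 897 - 5Ps = -273 + 6Ps, so Ps = 1170/11.
Buyers pay Pb = 1170/11 − 32 = 818/11; x' = -273 + 6·(1170/11) = 4017/11.
ΔCS = ½(3057/11 + 4017/11)(1010/11 − 818/11) = 679104/121; ΔPS = ½(3057/11 + 4017/11)(1170/11 − 1010/11) = 565920/121.
Government spending = 32 × 4017/11 = 128544/11.
Net change = 679104/121 + 565920/121 − 128544/11 = -15360/11. The loss equals the DWL triangle ½·32·960/11.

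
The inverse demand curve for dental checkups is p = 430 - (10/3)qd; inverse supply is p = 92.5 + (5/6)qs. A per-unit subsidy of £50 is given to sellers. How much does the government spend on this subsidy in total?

Government cost = £4650

Pre-subsidy: 430 - (10/3)q = 92.5 + (5/6)q gives q* = 81 and p* = 160.
With the subsidy, sellers receive ps = pb + 50 for each unit, where pb is the price buyers pay.
On the curves, pb = 430 - (10/3)q and ps = 92.5 + (5/6)q; the wedge ps − pb = 50 gives 92.5 + (5/6)q − (430 - (10/3)q) = 50, so q' = 93.
Then pb = 430 − (10/3)·93 = 120 and ps = 92.5 + (5/6)·93 = 170.
Government outlay = subsidy × quantity = 50 × 93 = 4650.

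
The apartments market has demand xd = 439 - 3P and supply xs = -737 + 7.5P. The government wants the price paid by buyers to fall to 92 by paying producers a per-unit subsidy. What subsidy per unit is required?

Required subsidy s = 28 per unit

At a buyer price of 92, quantity demanded is 439 − 3·92 = 163.
Sellers supply 163 only when they receive Ps with -737 + 7.5·Ps = 163, i.e. Ps = 120.
s = Ps − Pb = 120 − 92 = 28.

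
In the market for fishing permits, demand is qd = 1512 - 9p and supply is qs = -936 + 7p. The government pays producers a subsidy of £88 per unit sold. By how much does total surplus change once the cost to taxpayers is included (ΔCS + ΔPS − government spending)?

Pre-subsidy: 1512 - 9p = -936 + 7p gives p* = 153, q* = 135.
With the subsidy, sellers receive ps = pb + 88 for each unit, where pb is the price buyers pay.
Supply in terms of pb becomes qs = -936 + 7(pb + 88) = -320 + 7pb. Setting this equal to demand: 1512 - 9pb = -320 + 7pb, so pb = 114.5.
Sellers receive ps = 114.5 + 88 = 202.5; q' = 1512 − 9·114.5 = 481.5.
ΔCS = ½(135 + 481.5)(153 − 114.5) = 11867.625; ΔPS = ½(135 + 481.5)(202.5 − 153) = 15258.375.
Government spending = 88 × 481.5 = 42372.
Net change = 11867.625 + 15258.375 − 42372 = -15246. The loss equals the DWL triangle ½·88·346.5.

Net change in total surplus = -£15246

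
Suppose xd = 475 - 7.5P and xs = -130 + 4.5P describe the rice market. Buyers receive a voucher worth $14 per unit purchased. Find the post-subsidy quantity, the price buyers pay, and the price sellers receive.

x' = 136.25; buyers pay 271/6; sellers receive 355/6

Pre-subsidy: 475 - 7.5P = -130 + 4.5P gives P* = 605/12, x* = 96.875.
With the rebate, buyers effectively pay Pb = Ps − 14, where Ps is the price sellers receive.
Demand in terms of Ps becomes xd = 475 − 7.5(Ps − 14) = 580 - 7.5Ps. Setting this equal to supply: 580 - 7.5Ps = -130 + 4.5Ps, so Ps = 355/6.
Buyers pay Pb = 355/6 − 14 = 271/6; x' = -130 + 4.5·(355/6) = 136.25.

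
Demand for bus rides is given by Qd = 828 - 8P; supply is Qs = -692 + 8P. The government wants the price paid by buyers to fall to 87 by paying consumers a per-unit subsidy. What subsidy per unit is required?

At a buyer price of 87, quantity demanded is 828 − 8·87 = 132.
Sellers supply 132 only when they receive Ps with -692 + 8·Ps = 132, i.e. Ps = 103.
s = Ps − Pb = 103 − 87 = 16.

Required subsidy s = 16 per unit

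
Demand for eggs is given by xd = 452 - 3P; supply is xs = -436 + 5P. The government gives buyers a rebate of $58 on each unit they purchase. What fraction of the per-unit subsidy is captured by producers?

Producer share = 0.375

Pre-subsidy: 452 - 3P = -436 + 5P gives P* = 111, x* = 119.
With the rebate, buyers effectively pay Pb = Ps − 58, where Ps is the price sellers receive.
Demand in terms of Ps becomes xd = 452 − 3(Ps − 58) = 626 - 3Ps. Setting this equal to supply: 626 - 3Ps = -436 + 5Ps, so Ps = 132.75.
Buyers pay Pb = 132.75 − 58 = 74.75; x' = -436 + 5·132.75 = 227.75.
Buyers' price falls by P* − Pb = 111 − 74.75 = 36.25; sellers' price rises by Ps − P* = 132.75 − 111 = 21.75.
So producers capture 21.75/58 = 0.375 of each unit of subsidy.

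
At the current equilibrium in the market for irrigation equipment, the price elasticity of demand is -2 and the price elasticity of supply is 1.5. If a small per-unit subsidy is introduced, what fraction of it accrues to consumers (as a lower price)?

For a small subsidy around the equilibrium, the benefit split depends on the relative slopes, which at a point are proportional to the elasticities.
Buyer share = εs/(εs + |εd|) = 1.5/(1.5 + 2) = 3/7; seller share = |εd|/(εs + |εd|) = 4/7.

Consumer share = 3/7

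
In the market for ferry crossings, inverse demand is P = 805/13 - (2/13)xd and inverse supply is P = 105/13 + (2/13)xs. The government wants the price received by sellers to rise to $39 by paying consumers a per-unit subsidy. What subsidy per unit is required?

Required subsidy s = $8 per unit

At a seller price of 39, quantity supplied is -52.5 + 6.5·39 = 201.
Buyers absorb 201 only when they pay Pb = 805/13 − (2/13)·201 = 31.
s = Ps − Pb = 39 − 31 = 8.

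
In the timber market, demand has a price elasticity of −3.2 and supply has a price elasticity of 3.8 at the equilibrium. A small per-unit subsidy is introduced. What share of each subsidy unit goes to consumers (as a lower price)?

For a small subsidy around the equilibrium, the benefit split depends on the relative slopes, which at a point are proportional to the elasticities.
Buyer share = εs/(εs + |εd|) = 3.8/(3.8 + 3.2) = 19/35; seller share = |εd|/(εs + |εd|) = 16/35.

Consumer share = 19/35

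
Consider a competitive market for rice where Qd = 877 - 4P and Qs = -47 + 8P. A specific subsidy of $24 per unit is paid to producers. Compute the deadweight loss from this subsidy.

Deadweight loss = $768

Pre-subsidy: 877 - 4P = -47 + 8P gives P* = 77, Q* = 569.
With the subsidy, sellers receive Ps = Pb + 24 for each unit, where Pb is the price buyers pay.
Supply in terms of Pb becomes Qs = -47 + 8(Pb + 24) = 145 + 8Pb. Setting this equal to demand: 877 - 4Pb = 145 + 8Pb, so Pb = 61.
Sellers receive Ps = 61 + 24 = 85; Q' = 877 − 4·61 = 633.
The subsidy expands output by 633 − 569 = 64 past the efficient level; on those units the gap between marginal cost and willingness to pay runs from 0 up to 24.
DWL = ½ × 24 × 64 = 768.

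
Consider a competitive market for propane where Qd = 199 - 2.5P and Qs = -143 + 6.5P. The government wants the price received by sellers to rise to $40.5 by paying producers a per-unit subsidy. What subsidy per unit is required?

Required subsidy s = $9 per unit

At a seller price of 40.5, quantity supplied is -143 + 6.5·40.5 = 120.25.
Buyers absorb 120.25 only when they pay Pb with 199 − 2.5·Pb = 120.25, i.e. Pb = 31.5.
s = Ps − Pb = 40.5 − 31.5 = 9.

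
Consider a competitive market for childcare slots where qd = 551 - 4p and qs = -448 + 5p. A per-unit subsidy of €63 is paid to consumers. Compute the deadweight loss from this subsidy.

Pre-subsidy: 551 - 4p = -448 + 5p gives p* = 111, q* = 107.
With the rebate, buyers effectively pay pb = ps − 63, where ps is the price sellers receive.
Demand in terms of ps becomes qd = 551 − 4(ps − 63) = 803 - 4ps. Setting this equal to supply: 803 - 4ps = -448 + 5ps, so ps = 139.
Buyers pay pb = 139 − 63 = 76; q' = -448 + 5·139 = 247.
The subsidy expands output by 247 − 107 = 140 past the efficient level; on those units the gap between marginal cost and willingness to pay runs from 0 up to 63.
DWL = ½ × 63 × 140 = 4410.

Deadweight loss = €4410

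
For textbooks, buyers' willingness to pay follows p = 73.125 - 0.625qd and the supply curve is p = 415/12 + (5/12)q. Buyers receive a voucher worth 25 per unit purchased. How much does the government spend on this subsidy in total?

Government cost = 1525

Pre-subsidy: 73.125 - 0.625q = 415/12 + (5/12)q gives q* = 37 and p* = 50.
With the rebate, buyers effectively pay pb = ps − 25, where ps is the price sellers receive.
On the curves, pb = 73.125 - 0.625q and ps = 415/12 + (5/12)q; the wedge ps − pb = 25 gives 415/12 + (5/12)q − (73.125 - 0.625q) = 25, so q' = 61.
Then pb = 73.125 − 0.625·61 = 35 and ps = 415/12 + (5/12)·61 = 60.
Government outlay = subsidy × quantity = 25 × 61 = 1525.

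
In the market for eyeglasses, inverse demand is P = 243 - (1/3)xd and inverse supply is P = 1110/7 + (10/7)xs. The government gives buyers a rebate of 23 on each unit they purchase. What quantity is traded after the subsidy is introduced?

Pre-subsidy: 243 - (1/3)x = 1110/7 + (10/7)x gives x* = 1773/37 and P* = 8400/37.
With the rebate, buyers effectively pay Pb = Ps − 23, where Ps is the price sellers receive.
On the curves, Pb = 243 - (1/3)x and Ps = 1110/7 + (10/7)x; the wedge Ps − Pb = 23 gives 1110/7 + (10/7)x − (243 - (1/3)x) = 23, so x' = 2256/37.
Then Pb = 243 − (1/3)·(2256/37) = 8239/37 and Ps = 1110/7 + (10/7)·(2256/37) = 9090/37.

x' = 2256/37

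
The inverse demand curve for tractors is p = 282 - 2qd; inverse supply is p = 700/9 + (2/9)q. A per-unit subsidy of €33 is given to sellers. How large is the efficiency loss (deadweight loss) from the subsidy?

Deadweight loss = €245.025

Pre-subsidy: 282 - 2q = 700/9 + (2/9)q gives q* = 91.9 and p* = 98.2.
With the subsidy, sellers receive ps = pb + 33 for each unit, where pb is the price buyers pay.
On the curves, pb = 282 - 2q and ps = 700/9 + (2/9)q; the wedge ps − pb = 33 gives 700/9 + (2/9)q − (282 - 2q) = 33, so q' = 106.75.
Then pb = 282 − 2·106.75 = 68.5 and ps = 700/9 + (2/9)·106.75 = 101.5.
The subsidy expands output by 106.75 − 91.9 = 14.85 past the efficient level; on those units the gap between marginal cost and willingness to pay runs from 0 up to 33.
DWL = ½ × 33 × 14.85 = 245.025.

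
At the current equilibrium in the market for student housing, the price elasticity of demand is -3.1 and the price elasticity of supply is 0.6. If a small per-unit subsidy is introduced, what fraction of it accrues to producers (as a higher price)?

Producer share = 31/37

For a small subsidy around the equilibrium, the benefit split depends on the relative slopes, which at a point are proportional to the elasticities.
Buyer share = εs/(εs + |εd|) = 0.6/(0.6 + 3.1) = 6/37; seller share = |εd|/(εs + |εd|) = 31/37.
So producers capture 31/37 of the subsidy.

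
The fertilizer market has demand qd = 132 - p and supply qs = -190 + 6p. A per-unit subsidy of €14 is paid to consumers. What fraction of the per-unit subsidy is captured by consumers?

Pre-subsidy: 132 - p = -190 + 6p gives p* = 46, q* = 86.
With the rebate, buyers effectively pay pb = ps − 14, where ps is the price sellers receive.
Demand in terms of ps becomes qd = 132 − 1(ps − 14) = 146 - ps. Setting this equal to supply: 146 - ps = -190 + 6ps, so ps = 48.
Buyers pay pb = 48 − 14 = 34; q' = -190 + 6·48 = 98.
Buyers' price falls by p* − pb = 46 − 34 = 12; sellers' price rises by ps − p* = 48 − 46 = 2.
So consumers capture 12/14 = 6/7 of each unit of subsidy.

Consumer share = 6/7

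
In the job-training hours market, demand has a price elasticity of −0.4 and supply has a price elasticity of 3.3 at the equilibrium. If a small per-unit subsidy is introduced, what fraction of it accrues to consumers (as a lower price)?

Consumer share = 33/37

For a small subsidy around the equilibrium, the benefit split depends on the relative slopes, which at a point are proportional to the elasticities.
Buyer share = εs/(εs + |εd|) = 3.3/(3.3 + 0.4) = 33/37; seller share = |εd|/(εs + |εd|) = 4/37.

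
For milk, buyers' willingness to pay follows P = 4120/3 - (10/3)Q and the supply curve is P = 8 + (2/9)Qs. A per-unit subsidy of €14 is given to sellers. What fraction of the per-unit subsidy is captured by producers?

Pre-subsidy: 4120/3 - (10/3)Q = 8 + (2/9)Q gives Q* = 384 and P* = 280/3.
With the subsidy, sellers receive Ps = Pb + 14 for each unit, where Pb is the price buyers pay.
On the curves, Pb = 4120/3 - (10/3)Q and Ps = 8 + (2/9)Q; the wedge Ps − Pb = 14 gives 8 + (2/9)Q − (4120/3 - (10/3)Q) = 14, so Q' = 387.9375.
Then Pb = 4120/3 − (10/3)·387.9375 = 1925/24 and Ps = 8 + (2/9)·387.9375 = 2261/24.
Buyers' price falls by P* − Pb = 280/3 − 1925/24 = 13.125; sellers' price rises by Ps − P* = 2261/24 − 280/3 = 0.875.
So producers capture 0.875/14 = 0.0625 of each unit of subsidy.

Producer share = 0.0625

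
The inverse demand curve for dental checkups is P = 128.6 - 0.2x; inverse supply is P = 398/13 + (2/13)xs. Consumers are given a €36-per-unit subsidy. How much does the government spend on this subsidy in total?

Government cost = 313524/23

Pre-subsidy: 128.6 - 0.2x = 398/13 + (2/13)x gives x* = 6369/23 and P* = 1684/23.
With the rebate, buyers effectively pay Pb = Ps − 36, where Ps is the price sellers receive.
On the curves, Pb = 128.6 - 0.2x and Ps = 398/13 + (2/13)x; the wedge Ps − Pb = 36 gives 398/13 + (2/13)x − (128.6 - 0.2x) = 36, so x' = 8709/23.
Then Pb = 128.6 − 0.2·(8709/23) = 1216/23 and Ps = 398/13 + (2/13)·(8709/23) = 2044/23.
Government outlay = subsidy × quantity = 36 × 8709/23 = 313524/23.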